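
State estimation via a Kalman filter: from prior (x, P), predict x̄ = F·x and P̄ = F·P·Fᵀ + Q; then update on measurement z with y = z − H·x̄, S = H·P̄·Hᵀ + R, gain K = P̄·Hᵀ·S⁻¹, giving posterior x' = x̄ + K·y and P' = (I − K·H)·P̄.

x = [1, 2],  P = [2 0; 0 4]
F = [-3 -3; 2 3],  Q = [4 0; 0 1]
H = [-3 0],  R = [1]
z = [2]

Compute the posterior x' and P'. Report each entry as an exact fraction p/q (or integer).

x̄ = F·x = [-9, 8]
P̄ = F·P·Fᵀ + Q = [58 -48; -48 45]
y = z − H·x̄ = [-25]
S = H·P̄·Hᵀ + R = [523]
K = P̄·Hᵀ·S⁻¹ = [-174/523; 144/523]
x' = x̄ + K·y = [-357/523, 584/523]
P' = (I − K·H)·P̄ = [58/523 -48/523; -48/523 2799/523]

x' = [-357/523, 584/523]
P' = [58/523 -48/523; -48/523 2799/523]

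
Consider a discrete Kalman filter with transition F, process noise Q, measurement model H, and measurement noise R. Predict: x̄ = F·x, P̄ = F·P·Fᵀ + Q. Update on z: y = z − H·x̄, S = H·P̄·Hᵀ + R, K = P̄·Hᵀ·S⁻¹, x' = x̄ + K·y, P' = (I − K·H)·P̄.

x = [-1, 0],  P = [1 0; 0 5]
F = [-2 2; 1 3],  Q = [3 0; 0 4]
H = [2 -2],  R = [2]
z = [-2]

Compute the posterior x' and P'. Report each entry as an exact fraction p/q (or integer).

x' = [94/43, 133/43]
P' = [1159/43 1160/43; 1160/43 1182/43]

x̄ = F·x = [2, -1]
P̄ = F·P·Fᵀ + Q = [27 28; 28 50]
y = z − H·x̄ = [-8]
S = H·P̄·Hᵀ + R = [86]
K = P̄·Hᵀ·S⁻¹ = [-1/43; -22/43]
x' = x̄ + K·y = [94/43, 133/43]
P' = (I − K·H)·P̄ = [1159/43 1160/43; 1160/43 1182/43]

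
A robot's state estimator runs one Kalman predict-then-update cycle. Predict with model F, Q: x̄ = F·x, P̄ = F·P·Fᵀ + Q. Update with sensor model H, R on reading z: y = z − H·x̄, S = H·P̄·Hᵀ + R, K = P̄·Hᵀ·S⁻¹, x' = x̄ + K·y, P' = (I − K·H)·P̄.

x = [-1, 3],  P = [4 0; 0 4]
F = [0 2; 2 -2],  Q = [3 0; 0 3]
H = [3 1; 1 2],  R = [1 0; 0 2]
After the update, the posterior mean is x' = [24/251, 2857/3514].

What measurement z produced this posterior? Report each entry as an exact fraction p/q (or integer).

x̄ = F·x = [6, -8]
P̄ = F·P·Fᵀ + Q = [19 -16; -16 35]
S = H·P̄·Hᵀ + R = [111 15; 15 97]
K = P̄·Hᵀ·S⁻¹ = [298/753 -49/251; -2071/10542 2063/3514]
x' − x̄ = [-1482/251, 30969/3514] = K·y
y = (KᵀK)⁻¹·Kᵀ·(x' − x̄) = [-9, 12]
z = y + H·x̄ = [-9, 12] + [10, -10] = [1, 2]

z = [1, 2]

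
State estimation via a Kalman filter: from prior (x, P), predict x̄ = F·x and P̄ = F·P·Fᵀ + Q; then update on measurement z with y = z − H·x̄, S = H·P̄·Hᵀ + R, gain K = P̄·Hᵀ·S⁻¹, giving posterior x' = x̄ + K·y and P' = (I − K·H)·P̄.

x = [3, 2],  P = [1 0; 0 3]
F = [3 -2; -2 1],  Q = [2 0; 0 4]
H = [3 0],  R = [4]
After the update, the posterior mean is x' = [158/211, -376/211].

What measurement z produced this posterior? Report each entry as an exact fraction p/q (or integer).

z = [2]

x̄ = F·x = [5, -4]
P̄ = F·P·Fᵀ + Q = [23 -12; -12 11]
S = H·P̄·Hᵀ + R = [211]
K = P̄·Hᵀ·S⁻¹ = [69/211; -36/211]
x' − x̄ = [-897/211, 468/211] = K·y
y = (KᵀK)⁻¹·Kᵀ·(x' − x̄) = [-13]
z = y + H·x̄ = [-13] + [15] = [2]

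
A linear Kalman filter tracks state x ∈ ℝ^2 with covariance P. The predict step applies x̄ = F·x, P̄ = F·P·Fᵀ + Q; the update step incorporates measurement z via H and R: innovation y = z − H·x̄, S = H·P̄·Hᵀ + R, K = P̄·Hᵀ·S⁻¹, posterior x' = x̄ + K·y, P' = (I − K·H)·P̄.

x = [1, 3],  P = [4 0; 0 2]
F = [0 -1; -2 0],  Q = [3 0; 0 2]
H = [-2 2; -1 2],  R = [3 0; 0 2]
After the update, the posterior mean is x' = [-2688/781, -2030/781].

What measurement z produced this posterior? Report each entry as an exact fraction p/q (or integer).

z = [2, -2]

x̄ = F·x = [-3, -2]
P̄ = F·P·Fᵀ + Q = [5 0; 0 18]
S = H·P̄·Hᵀ + R = [95 82; 82 79]
K = P̄·Hᵀ·S⁻¹ = [-380/781 345/781; -108/781 468/781]
x' − x̄ = [-345/781, -468/781] = K·y
y = (KᵀK)⁻¹·Kᵀ·(x' − x̄) = [0, -1]
z = y + H·x̄ = [0, -1] + [2, -1] = [2, -2]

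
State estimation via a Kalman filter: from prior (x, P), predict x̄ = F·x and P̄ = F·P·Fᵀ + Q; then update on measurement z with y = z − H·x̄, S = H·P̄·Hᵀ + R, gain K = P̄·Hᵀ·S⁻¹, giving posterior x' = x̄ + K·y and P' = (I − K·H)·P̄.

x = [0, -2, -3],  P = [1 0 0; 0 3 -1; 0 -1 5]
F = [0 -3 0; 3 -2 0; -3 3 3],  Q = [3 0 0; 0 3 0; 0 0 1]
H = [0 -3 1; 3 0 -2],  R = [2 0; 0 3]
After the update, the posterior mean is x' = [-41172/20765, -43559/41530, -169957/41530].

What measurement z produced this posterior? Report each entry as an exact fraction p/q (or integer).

x̄ = F·x = [6, 4, -15]
P̄ = F·P·Fᵀ + Q = [30 18 -18; 18 24 -21; -18 -21 64]
S = H·P̄·Hᵀ + R = [408 -470; -470 745]
K = P̄·Hᵀ·S⁻¹ = [279/4153 4392/20765; -4833/16612 -2271/41530; 1815/16612 -7283/41530]
x' − x̄ = [-165762/20765, -209679/41530, 452993/41530] = K·y
y = (KᵀK)⁻¹·Kᵀ·(x' − x̄) = [26, -46]
z = y + H·x̄ = [26, -46] + [-27, 48] = [-1, 2]

z = [-1, 2]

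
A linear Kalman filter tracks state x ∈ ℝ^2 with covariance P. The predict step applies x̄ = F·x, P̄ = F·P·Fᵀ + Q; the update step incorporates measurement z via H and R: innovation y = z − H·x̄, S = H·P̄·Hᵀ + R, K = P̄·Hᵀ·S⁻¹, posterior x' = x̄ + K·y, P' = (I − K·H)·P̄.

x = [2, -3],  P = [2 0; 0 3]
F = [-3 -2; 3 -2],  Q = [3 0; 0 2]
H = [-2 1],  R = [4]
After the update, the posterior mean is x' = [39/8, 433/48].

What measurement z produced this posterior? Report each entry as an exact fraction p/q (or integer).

x̄ = F·x = [0, 12]
P̄ = F·P·Fᵀ + Q = [33 -6; -6 32]
S = H·P̄·Hᵀ + R = [192]
K = P̄·Hᵀ·S⁻¹ = [-3/8; 11/48]
x' − x̄ = [39/8, -143/48] = K·y
y = (KᵀK)⁻¹·Kᵀ·(x' − x̄) = [-13]
z = y + H·x̄ = [-13] + [12] = [-1]

z = [-1]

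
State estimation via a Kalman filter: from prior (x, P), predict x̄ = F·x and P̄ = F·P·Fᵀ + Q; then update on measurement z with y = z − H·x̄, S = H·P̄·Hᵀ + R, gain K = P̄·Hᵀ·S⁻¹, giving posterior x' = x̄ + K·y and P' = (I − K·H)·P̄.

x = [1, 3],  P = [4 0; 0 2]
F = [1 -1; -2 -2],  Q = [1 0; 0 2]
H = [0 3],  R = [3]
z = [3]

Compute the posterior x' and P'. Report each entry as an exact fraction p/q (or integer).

x' = [-266/79, 70/79]
P' = [505/79 -4/79; -4/79 26/79]

x̄ = F·x = [-2, -8]
P̄ = F·P·Fᵀ + Q = [7 -4; -4 26]
y = z − H·x̄ = [27]
S = H·P̄·Hᵀ + R = [237]
K = P̄·Hᵀ·S⁻¹ = [-4/79; 26/79]
x' = x̄ + K·y = [-266/79, 70/79]
P' = (I − K·H)·P̄ = [505/79 -4/79; -4/79 26/79]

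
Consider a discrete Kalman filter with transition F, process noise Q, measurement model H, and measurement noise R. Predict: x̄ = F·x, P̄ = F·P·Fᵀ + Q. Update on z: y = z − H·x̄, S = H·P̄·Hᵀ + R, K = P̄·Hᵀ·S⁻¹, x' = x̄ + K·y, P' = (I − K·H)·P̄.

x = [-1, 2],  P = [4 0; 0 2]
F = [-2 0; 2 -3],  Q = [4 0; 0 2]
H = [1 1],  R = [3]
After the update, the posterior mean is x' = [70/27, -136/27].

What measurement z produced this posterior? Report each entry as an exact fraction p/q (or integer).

x̄ = F·x = [2, -8]
P̄ = F·P·Fᵀ + Q = [20 -16; -16 36]
S = H·P̄·Hᵀ + R = [27]
K = P̄·Hᵀ·S⁻¹ = [4/27; 20/27]
x' − x̄ = [16/27, 80/27] = K·y
y = (KᵀK)⁻¹·Kᵀ·(x' − x̄) = [4]
z = y + H·x̄ = [4] + [-6] = [-2]

z = [-2]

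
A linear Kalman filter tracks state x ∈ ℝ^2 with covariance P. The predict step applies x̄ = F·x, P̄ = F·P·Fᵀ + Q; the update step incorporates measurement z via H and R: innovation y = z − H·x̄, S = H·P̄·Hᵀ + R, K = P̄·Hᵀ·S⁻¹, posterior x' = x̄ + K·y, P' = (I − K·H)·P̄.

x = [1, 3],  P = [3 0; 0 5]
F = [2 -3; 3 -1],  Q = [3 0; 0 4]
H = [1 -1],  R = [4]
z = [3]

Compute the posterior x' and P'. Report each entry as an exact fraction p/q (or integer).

x̄ = F·x = [-7, 0]
P̄ = F·P·Fᵀ + Q = [60 33; 33 36]
y = z − H·x̄ = [10]
S = H·P̄·Hᵀ + R = [34]
K = P̄·Hᵀ·S⁻¹ = [27/34; -3/34]
x' = x̄ + K·y = [16/17, -15/17]
P' = (I − K·H)·P̄ = [1311/34 1203/34; 1203/34 1215/34]

x' = [16/17, -15/17]
P' = [1311/34 1203/34; 1203/34 1215/34]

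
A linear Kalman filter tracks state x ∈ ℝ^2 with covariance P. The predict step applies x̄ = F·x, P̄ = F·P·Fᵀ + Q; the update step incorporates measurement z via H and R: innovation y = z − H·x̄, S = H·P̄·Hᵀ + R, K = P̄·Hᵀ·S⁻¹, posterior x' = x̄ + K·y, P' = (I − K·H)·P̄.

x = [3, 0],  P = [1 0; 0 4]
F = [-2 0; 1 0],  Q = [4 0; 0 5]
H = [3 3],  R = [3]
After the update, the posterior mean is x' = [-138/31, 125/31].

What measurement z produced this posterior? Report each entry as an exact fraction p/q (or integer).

x̄ = F·x = [-6, 3]
P̄ = F·P·Fᵀ + Q = [8 -2; -2 6]
S = H·P̄·Hᵀ + R = [93]
K = P̄·Hᵀ·S⁻¹ = [6/31; 4/31]
x' − x̄ = [48/31, 32/31] = K·y
y = (KᵀK)⁻¹·Kᵀ·(x' − x̄) = [8]
z = y + H·x̄ = [8] + [-9] = [-1]

z = [-1]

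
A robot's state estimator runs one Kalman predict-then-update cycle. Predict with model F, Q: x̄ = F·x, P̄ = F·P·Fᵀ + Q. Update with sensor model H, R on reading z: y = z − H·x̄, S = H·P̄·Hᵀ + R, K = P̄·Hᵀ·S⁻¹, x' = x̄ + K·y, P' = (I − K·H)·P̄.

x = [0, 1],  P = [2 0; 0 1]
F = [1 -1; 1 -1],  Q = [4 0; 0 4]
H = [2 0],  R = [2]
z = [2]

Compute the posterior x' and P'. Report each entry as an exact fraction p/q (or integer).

x' = [13/15, -1/5]
P' = [7/15 1/5; 1/5 29/5]

x̄ = F·x = [-1, -1]
P̄ = F·P·Fᵀ + Q = [7 3; 3 7]
y = z − H·x̄ = [4]
S = H·P̄·Hᵀ + R = [30]
K = P̄·Hᵀ·S⁻¹ = [7/15; 1/5]
x' = x̄ + K·y = [13/15, -1/5]
P' = (I − K·H)·P̄ = [7/15 1/5; 1/5 29/5]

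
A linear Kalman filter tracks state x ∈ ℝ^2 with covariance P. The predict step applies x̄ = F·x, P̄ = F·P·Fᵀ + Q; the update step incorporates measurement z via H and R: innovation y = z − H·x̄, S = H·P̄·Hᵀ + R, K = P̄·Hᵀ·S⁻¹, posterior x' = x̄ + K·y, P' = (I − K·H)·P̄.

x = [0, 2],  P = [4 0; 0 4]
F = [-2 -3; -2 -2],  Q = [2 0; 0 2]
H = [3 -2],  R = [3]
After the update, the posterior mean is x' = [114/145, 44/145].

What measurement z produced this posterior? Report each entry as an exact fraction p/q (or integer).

z = [2]

x̄ = F·x = [-6, -4]
P̄ = F·P·Fᵀ + Q = [54 40; 40 34]
S = H·P̄·Hᵀ + R = [145]
K = P̄·Hᵀ·S⁻¹ = [82/145; 52/145]
x' − x̄ = [984/145, 624/145] = K·y
y = (KᵀK)⁻¹·Kᵀ·(x' − x̄) = [12]
z = y + H·x̄ = [12] + [-10] = [2]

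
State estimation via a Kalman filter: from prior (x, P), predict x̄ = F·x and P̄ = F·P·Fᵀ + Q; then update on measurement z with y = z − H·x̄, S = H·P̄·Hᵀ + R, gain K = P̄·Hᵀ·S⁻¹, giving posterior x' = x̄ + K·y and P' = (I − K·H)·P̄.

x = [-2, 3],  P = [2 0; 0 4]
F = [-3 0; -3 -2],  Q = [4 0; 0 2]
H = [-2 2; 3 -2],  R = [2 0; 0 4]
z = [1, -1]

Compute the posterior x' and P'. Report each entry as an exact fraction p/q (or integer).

x̄ = F·x = [6, 0]
P̄ = F·P·Fᵀ + Q = [22 18; 18 36]
y = z − H·x̄ = [13, -19]
S = H·P̄·Hᵀ + R = [90 -96; -96 130]
K = P̄·Hᵀ·S⁻¹ = [20/27 7/9; 82/69 17/23]
x' = x̄ + K·y = [23/27, 97/69]
P' = (I − K·H)·P̄ = [124/27 16/3; 16/3 150/23]

x' = [23/27, 97/69]
P' = [124/27 16/3; 16/3 150/23]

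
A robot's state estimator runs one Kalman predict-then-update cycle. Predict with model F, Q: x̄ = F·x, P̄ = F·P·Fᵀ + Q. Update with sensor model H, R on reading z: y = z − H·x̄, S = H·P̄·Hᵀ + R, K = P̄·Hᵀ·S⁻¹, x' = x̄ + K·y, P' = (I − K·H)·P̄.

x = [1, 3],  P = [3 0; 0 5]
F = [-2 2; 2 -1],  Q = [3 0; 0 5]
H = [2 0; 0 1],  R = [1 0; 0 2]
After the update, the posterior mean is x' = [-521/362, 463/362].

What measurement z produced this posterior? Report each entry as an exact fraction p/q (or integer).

z = [-3, 1]

x̄ = F·x = [4, -1]
P̄ = F·P·Fᵀ + Q = [35 -22; -22 22]
S = H·P̄·Hᵀ + R = [141 -44; -44 24]
K = P̄·Hᵀ·S⁻¹ = [89/181 -11/724; -11/181 583/724]
x' − x̄ = [-1969/362, 825/362] = K·y
y = (KᵀK)⁻¹·Kᵀ·(x' − x̄) = [-11, 2]
z = y + H·x̄ = [-11, 2] + [8, -1] = [-3, 1]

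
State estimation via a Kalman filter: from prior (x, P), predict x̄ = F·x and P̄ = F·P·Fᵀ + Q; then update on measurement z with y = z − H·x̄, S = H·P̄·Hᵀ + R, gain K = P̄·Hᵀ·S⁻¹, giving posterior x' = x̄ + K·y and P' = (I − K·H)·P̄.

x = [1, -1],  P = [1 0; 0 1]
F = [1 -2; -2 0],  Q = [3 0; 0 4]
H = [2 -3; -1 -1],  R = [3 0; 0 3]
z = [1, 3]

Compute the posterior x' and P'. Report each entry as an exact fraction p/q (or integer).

x' = [-637/643, -702/643]
P' = [624/643 294/643; 294/643 324/643]

x̄ = F·x = [3, -2]
P̄ = F·P·Fᵀ + Q = [8 -2; -2 8]
y = z − H·x̄ = [-11, 4]
S = H·P̄·Hᵀ + R = [131 6; 6 15]
K = P̄·Hᵀ·S⁻¹ = [122/643 -306/643; -128/643 -206/643]
x' = x̄ + K·y = [-637/643, -702/643]
P' = (I − K·H)·P̄ = [624/643 294/643; 294/643 324/643]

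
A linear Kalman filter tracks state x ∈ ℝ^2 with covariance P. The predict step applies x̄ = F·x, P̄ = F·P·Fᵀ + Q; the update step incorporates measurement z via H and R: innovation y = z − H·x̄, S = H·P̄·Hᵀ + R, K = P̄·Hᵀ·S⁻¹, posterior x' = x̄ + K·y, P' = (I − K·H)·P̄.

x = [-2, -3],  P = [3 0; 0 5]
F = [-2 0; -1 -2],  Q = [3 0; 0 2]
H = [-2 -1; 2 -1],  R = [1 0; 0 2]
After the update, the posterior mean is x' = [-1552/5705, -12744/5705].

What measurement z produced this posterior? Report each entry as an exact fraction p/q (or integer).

x̄ = F·x = [4, 8]
P̄ = F·P·Fᵀ + Q = [15 6; 6 25]
S = H·P̄·Hᵀ + R = [110 -35; -35 63]
K = P̄·Hᵀ·S⁻¹ = [-204/815 276/1141; -398/815 -545/1141]
x' − x̄ = [-24372/5705, -58384/5705] = K·y
y = (KᵀK)⁻¹·Kᵀ·(x' − x̄) = [19, 2]
z = y + H·x̄ = [19, 2] + [-16, 0] = [3, 2]

z = [3, 2]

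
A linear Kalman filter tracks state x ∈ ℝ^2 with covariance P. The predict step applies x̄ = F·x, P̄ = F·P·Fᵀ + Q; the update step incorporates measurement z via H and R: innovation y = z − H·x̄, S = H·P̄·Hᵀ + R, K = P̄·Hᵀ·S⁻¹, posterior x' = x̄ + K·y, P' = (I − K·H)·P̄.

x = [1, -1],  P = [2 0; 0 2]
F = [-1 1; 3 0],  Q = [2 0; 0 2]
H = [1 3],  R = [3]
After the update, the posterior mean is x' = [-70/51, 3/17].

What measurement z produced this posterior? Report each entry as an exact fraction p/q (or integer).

z = [-1]

x̄ = F·x = [-2, 3]
P̄ = F·P·Fᵀ + Q = [6 -6; -6 20]
S = H·P̄·Hᵀ + R = [153]
K = P̄·Hᵀ·S⁻¹ = [-4/51; 6/17]
x' − x̄ = [32/51, -48/17] = K·y
y = (KᵀK)⁻¹·Kᵀ·(x' − x̄) = [-8]
z = y + H·x̄ = [-8] + [7] = [-1]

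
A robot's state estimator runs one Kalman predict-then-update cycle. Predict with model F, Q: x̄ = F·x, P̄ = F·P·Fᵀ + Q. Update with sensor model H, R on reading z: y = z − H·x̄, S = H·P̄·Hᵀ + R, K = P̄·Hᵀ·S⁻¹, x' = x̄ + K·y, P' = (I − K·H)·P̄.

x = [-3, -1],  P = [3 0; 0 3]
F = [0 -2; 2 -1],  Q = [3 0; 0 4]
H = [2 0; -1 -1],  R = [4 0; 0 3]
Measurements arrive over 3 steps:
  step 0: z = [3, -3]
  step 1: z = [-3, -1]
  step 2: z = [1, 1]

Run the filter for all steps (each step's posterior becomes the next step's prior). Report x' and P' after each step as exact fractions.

step 0: x' = [95/49, 89/686], P' = [6/7 -33/49; -33/49 1053/343]
step 1: x' = [-224203/149906, 197958/74953], P' = [58098/74953 -33285/74953; -33285/74953 183075/74953]
step 2: x' = [3630135/13408951, -44946833/26817902], P' = [10379934/13408951 -6010587/13408951; -6010587/13408951 32579085/13408951]

step 0: x̄ = F·x = [2, -5]
step 0: P̄ = F·P·Fᵀ + Q = [15 6; 6 19]
step 0: y = z − H·x̄ = [-1, -6]
step 0: S = H·P̄·Hᵀ + R = [64 -42; -42 49]
step 0: K = P̄·Hᵀ·S⁻¹ = [3/7 -3/49; -33/98 -274/343]
step 0: x' = x̄ + K·y = [95/49, 89/686]
step 0: P' = (I − K·H)·P̄ = [6/7 -33/49; -33/49 1053/343]
step 1: x̄ = F·x = [-89/343, 2571/686]
step 1: P̄ = F·P·Fᵀ + Q = [5241/343 3030/343; 3030/343 4525/343]
step 1: y = z − H·x̄ = [-851/343, 1707/686]
step 1: S = H·P̄·Hᵀ + R = [22336/343 -16542/343; -16542/343 16855/343]
step 1: K = P̄·Hᵀ·S⁻¹ = [29049/74953 -8271/74953; -33285/149906 -49930/74953]
step 1: x' = x̄ + K·y = [-224203/149906, 197958/74953]
step 1: P' = (I − K·H)·P̄ = [58098/74953 -33285/74953; -33285/74953 183075/74953]
step 2: x̄ = F·x = [-395916/74953, -24833/4409]
step 2: P̄ = F·P·Fᵀ + Q = [957159/74953 29370/4409; 29370/4409 49907/4409]
step 2: y = z − H·x̄ = [866785/74953, -743124/74953]
step 2: S = H·P̄·Hᵀ + R = [4128448/74953 -2912898/74953; -2912898/74953 3029017/74953]
step 2: K = P̄·Hᵀ·S⁻¹ = [5189967/13408951 -1456449/13408951; -6010587/26817902 -8856166/13408951]
step 2: x' = x̄ + K·y = [3630135/13408951, -44946833/26817902]
step 2: P' = (I − K·H)·P̄ = [10379934/13408951 -6010587/13408951; -6010587/13408951 32579085/13408951]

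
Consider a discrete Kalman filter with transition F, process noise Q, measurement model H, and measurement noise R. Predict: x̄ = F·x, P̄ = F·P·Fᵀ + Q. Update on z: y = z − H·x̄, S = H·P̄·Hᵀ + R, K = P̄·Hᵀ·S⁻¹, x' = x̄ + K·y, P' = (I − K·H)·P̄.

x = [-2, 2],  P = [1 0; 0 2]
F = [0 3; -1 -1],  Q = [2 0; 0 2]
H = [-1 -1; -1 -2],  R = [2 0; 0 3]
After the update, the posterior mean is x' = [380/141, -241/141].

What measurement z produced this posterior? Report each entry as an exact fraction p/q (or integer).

z = [-1, 2]

x̄ = F·x = [6, 0]
P̄ = F·P·Fᵀ + Q = [20 -6; -6 5]
S = H·P̄·Hᵀ + R = [15 12; 12 19]
K = P̄·Hᵀ·S⁻¹ = [-170/141 16/47; 67/141 -24/47]
x' − x̄ = [-466/141, -241/141] = K·y
y = (KᵀK)⁻¹·Kᵀ·(x' − x̄) = [5, 8]
z = y + H·x̄ = [5, 8] + [-6, -6] = [-1, 2]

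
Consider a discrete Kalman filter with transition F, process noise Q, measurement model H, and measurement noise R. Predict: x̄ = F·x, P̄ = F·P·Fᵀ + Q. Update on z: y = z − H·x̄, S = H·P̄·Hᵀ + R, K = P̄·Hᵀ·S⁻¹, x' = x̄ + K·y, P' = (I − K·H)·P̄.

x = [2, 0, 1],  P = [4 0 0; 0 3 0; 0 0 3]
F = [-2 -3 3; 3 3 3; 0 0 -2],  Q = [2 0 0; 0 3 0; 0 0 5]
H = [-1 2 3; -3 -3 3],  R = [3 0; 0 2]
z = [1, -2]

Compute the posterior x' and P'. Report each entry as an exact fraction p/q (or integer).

x̄ = F·x = [-1, 9, -2]
P̄ = F·P·Fᵀ + Q = [72 -24 -18; -24 93 -18; -18 -18 17]
y = z − H·x̄ = [-12, 28]
S = H·P̄·Hᵀ + R = [588 153; 153 1856]
K = P̄·Hᵀ·S⁻¹ = [-97550/355973 -29934/355973; 109823/355973 -59112/355973; 397/11483 951/11483]
x' = x̄ + K·y = [-23525/355973, 230745/355973, -1102/11483]
P' = (I − K·H)·P̄ = [2729424/355973 -1138326/355973 50682/11483; -1138326/355973 544869/355973 -20415/11483; 50682/11483 -20415/11483 30901/11483]

x' = [-23525/355973, 230745/355973, -1102/11483]
P' = [2729424/355973 -1138326/355973 50682/11483; -1138326/355973 544869/355973 -20415/11483; 50682/11483 -20415/11483 30901/11483]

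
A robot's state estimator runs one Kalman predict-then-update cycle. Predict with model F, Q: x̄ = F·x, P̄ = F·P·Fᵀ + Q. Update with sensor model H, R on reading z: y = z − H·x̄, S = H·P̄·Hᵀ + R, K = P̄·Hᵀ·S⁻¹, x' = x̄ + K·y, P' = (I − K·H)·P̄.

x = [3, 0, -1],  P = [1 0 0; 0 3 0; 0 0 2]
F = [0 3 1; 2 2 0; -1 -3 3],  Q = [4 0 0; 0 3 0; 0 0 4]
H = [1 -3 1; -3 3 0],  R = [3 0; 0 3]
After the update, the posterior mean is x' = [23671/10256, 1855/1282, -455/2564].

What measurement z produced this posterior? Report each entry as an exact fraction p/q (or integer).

x̄ = F·x = [-1, 6, -6]
P̄ = F·P·Fᵀ + Q = [33 18 -21; 18 19 -20; -21 -20 50]
S = H·P̄·Hᵀ + R = [227 -51; -51 147]
K = P̄·Hᵀ·S⁻¹ = [-2823/10256 -4119/10256; -355/1282 -97/1282; 1103/2564 435/2564]
x' − x̄ = [33927/10256, -5837/1282, 14929/2564] = K·y
y = (KᵀK)⁻¹·Kᵀ·(x' − x̄) = [23, -24]
z = y + H·x̄ = [23, -24] + [-25, 21] = [-2, -3]

z = [-2, -3]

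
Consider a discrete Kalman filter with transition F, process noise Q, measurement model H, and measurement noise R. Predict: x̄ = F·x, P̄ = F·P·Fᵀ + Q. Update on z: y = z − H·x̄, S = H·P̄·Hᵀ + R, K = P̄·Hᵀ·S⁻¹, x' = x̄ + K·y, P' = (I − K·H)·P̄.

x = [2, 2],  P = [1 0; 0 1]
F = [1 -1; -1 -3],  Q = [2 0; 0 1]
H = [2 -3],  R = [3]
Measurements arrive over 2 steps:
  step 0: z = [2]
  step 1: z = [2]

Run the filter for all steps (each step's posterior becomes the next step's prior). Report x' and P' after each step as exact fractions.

step 0: x' = [-22/47, -57/47], P' = [186/47 123/47; 123/47 193/94]
step 1: x' = [15286/12619, 2180/12619], P' = [28314/12619 18417/12619; 18417/12619 16147/12619]

step 0: x̄ = F·x = [0, -8]
step 0: P̄ = F·P·Fᵀ + Q = [4 2; 2 11]
step 0: y = z − H·x̄ = [-22]
step 0: S = H·P̄·Hᵀ + R = [94]
step 0: K = P̄·Hᵀ·S⁻¹ = [1/47; -29/94]
step 0: x' = x̄ + K·y = [-22/47, -57/47]
step 0: P' = (I − K·H)·P̄ = [186/47 123/47; 123/47 193/94]
step 1: x̄ = F·x = [35/47, 193/47]
step 1: P̄ = F·P·Fᵀ + Q = [261/94 -285/94; -285/94 3679/94]
step 1: y = z − H·x̄ = [603/47]
step 1: S = H·P̄·Hᵀ + R = [37857/94]
step 1: K = P̄·Hᵀ·S⁻¹ = [459/12619; -3869/12619]
step 1: x' = x̄ + K·y = [15286/12619, 2180/12619]
step 1: P' = (I − K·H)·P̄ = [28314/12619 18417/12619; 18417/12619 16147/12619]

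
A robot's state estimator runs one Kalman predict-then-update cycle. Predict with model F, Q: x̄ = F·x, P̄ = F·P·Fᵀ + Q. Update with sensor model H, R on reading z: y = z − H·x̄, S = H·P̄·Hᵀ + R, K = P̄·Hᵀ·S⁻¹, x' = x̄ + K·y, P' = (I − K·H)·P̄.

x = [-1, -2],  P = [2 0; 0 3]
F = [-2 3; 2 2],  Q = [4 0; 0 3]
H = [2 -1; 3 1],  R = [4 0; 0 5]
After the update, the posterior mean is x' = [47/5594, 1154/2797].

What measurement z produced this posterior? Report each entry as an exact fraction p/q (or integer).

z = [-1, 1]

x̄ = F·x = [-4, -6]
P̄ = F·P·Fᵀ + Q = [39 10; 10 23]
S = H·P̄·Hᵀ + R = [143 201; 201 439]
K = P̄·Hᵀ·S⁻¹ = [4325/22376 4493/22376; -5985/11188 4091/11188]
x' − x̄ = [22423/5594, 17936/2797] = K·y
y = (KᵀK)⁻¹·Kᵀ·(x' − x̄) = [1, 19]
z = y + H·x̄ = [1, 19] + [-2, -18] = [-1, 1]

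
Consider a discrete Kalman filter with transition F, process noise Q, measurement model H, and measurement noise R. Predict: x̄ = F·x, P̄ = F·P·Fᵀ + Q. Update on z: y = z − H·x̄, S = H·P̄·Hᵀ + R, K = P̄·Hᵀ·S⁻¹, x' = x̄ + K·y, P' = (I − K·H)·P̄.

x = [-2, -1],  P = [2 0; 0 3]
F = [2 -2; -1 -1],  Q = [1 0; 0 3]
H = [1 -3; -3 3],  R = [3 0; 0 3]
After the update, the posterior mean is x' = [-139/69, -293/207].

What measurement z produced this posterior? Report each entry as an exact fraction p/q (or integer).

z = [3, 2]

x̄ = F·x = [-2, 3]
P̄ = F·P·Fᵀ + Q = [21 2; 2 8]
S = H·P̄·Hᵀ + R = [84 -111; -111 228]
K = P̄·Hᵀ·S⁻¹ = [-323/759 -347/759; -1006/2277 -310/2277]
x' − x̄ = [-1/69, -914/207] = K·y
y = (KᵀK)⁻¹·Kᵀ·(x' − x̄) = [14, -13]
z = y + H·x̄ = [14, -13] + [-11, 15] = [3, 2]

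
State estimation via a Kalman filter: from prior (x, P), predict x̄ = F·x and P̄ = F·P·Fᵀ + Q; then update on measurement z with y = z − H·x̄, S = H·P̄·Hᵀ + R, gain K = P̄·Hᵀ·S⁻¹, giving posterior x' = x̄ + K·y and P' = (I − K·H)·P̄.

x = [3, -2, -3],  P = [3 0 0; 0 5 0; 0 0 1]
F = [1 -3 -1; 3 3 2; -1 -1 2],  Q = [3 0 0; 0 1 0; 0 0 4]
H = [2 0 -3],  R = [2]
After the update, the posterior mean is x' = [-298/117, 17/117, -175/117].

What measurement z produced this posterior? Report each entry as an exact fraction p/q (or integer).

z = [-1]

x̄ = F·x = [12, -3, -7]
P̄ = F·P·Fᵀ + Q = [52 -38 10; -38 77 -20; 10 -20 16]
S = H·P̄·Hᵀ + R = [234]
K = P̄·Hᵀ·S⁻¹ = [37/117; -8/117; -14/117]
x' − x̄ = [-1702/117, 368/117, 644/117] = K·y
y = (KᵀK)⁻¹·Kᵀ·(x' − x̄) = [-46]
z = y + H·x̄ = [-46] + [45] = [-1]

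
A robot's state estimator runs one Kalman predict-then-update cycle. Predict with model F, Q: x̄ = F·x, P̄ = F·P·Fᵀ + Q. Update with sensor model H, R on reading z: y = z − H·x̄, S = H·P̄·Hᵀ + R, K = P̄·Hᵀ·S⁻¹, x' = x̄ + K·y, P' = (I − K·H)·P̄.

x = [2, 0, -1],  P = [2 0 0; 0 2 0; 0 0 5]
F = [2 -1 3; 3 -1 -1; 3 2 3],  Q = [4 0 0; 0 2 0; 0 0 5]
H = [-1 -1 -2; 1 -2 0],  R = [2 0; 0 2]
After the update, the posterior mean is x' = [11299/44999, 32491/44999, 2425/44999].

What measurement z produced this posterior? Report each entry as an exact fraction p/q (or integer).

z = [-1, -1]

x̄ = F·x = [1, 7, 3]
P̄ = F·P·Fᵀ + Q = [59 -1 53; -1 27 -1; 53 -1 76]
S = H·P̄·Hᵀ + R = [598 -116; -116 173]
K = P̄·Hᵀ·S⁻¹ = [-10648/44999 8727/44999; -5266/44999 -17837/44999; -14456/44999 4613/44999]
x' − x̄ = [-33700/44999, -282502/44999, -132572/44999] = K·y
y = (KᵀK)⁻¹·Kᵀ·(x' − x̄) = [13, 12]
z = y + H·x̄ = [13, 12] + [-14, -13] = [-1, -1]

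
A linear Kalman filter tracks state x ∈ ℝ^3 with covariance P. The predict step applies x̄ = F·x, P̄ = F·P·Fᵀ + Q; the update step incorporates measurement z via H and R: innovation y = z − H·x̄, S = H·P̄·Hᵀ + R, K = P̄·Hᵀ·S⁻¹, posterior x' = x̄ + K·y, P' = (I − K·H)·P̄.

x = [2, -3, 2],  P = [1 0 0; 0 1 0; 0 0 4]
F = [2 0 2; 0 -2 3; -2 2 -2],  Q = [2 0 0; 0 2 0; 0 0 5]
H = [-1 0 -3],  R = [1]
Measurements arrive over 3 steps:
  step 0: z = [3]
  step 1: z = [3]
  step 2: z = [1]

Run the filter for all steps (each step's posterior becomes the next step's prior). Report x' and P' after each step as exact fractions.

step 0: x̄ = F·x = [8, 12, -14]
step 0: P̄ = F·P·Fᵀ + Q = [22 24 -20; 24 42 -28; -20 -28 29]
step 0: y = z − H·x̄ = [-31]
step 0: S = H·P̄·Hᵀ + R = [164]
step 0: K = P̄·Hᵀ·S⁻¹ = [19/82; 15/41; -67/164]
step 0: x' = x̄ + K·y = [67/82, 27/41, -219/164]
step 0: P' = (I − K·H)·P̄ = [541/41 414/41 -367/82; 414/41 822/41 -143/41; -367/82 -143/41 267/164]
step 1: x̄ = F·x = [-85/82, -873/164, 193/82]
step 1: P̄ = F·P·Fᵀ + Q = [1045/41 -3569/82 121/41; -3569/82 22747/164 -4723/82; 121/41 -4723/82 2288/41]
step 1: y = z − H·x̄ = [370/41]
step 1: S = H·P̄·Hᵀ + R = [22404/41]
step 1: K = P̄·Hᵀ·S⁻¹ = [-352/5601; 8869/22404; -6985/22404]
step 1: x' = x̄ + K·y = [-17965/11202, -39223/22404, -2576/5601]
step 1: P' = (I − K·H)·P̄ = [130669/5601 -335273/11202 -43439/5601; -335273/11202 594473/11202 220559/22404; -43439/5601 220559/22404 60247/22404]
step 2: x̄ = F·x = [-23117/5601, 23767/11202, 2337/3734]
step 2: P̄ = F·P·Fᵀ + Q = [246613/5601 559447/11202 -228466/1867; 559447/11202 2696107/22404 -379277/1867; -228466/1867 -379277/1867 784112/1867]
step 2: y = z − H·x̄ = [-13999/11202]
step 2: S = H·P̄·Hᵀ + R = [17310850/5601]
step 2: K = P̄·Hᵀ·S⁻¹ = [1809581/17310850; 6267539/34621700; -637161/1731085]
step 2: x' = x̄ + K·y = [-147416919/34621700, 131247039/69243400, 1879687/1731085]
step 2: P' = (I − K·H)·P̄ = [177557089/17310850 -295860809/34621700 -5978889/1731085; -295860809/34621700 1319382029/69243400 9653109/3462170; -5978889/1731085 9653109/3462170 441070/346217]

step 0: x' = [67/82, 27/41, -219/164], P' = [541/41 414/41 -367/82; 414/41 822/41 -143/41; -367/82 -143/41 267/164]
step 1: x' = [-17965/11202, -39223/22404, -2576/5601], P' = [130669/5601 -335273/11202 -43439/5601; -335273/11202 594473/11202 220559/22404; -43439/5601 220559/22404 60247/22404]
step 2: x' = [-147416919/34621700, 131247039/69243400, 1879687/1731085], P' = [177557089/17310850 -295860809/34621700 -5978889/1731085; -295860809/34621700 1319382029/69243400 9653109/3462170; -5978889/1731085 9653109/3462170 441070/346217]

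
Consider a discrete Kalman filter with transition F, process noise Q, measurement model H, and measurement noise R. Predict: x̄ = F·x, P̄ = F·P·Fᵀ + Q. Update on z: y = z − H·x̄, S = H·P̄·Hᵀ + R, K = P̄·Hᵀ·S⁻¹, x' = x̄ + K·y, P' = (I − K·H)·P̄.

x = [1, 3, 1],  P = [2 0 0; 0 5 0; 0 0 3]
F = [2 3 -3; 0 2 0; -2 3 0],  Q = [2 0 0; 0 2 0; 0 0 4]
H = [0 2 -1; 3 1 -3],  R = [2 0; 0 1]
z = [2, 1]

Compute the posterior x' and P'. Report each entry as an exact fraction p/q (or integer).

x' = [30087/5470, 12131/2735, 18176/2735]
P' = [402033/10940 121399/5470 120512/2735; 121399/5470 38507/2735 73572/2735; 120512/2735 73572/2735 145122/2735]

x̄ = F·x = [8, 6, 7]
P̄ = F·P·Fᵀ + Q = [82 30 37; 30 22 30; 37 30 57]
y = z − H·x̄ = [-3, -8]
S = H·P̄·Hᵀ + R = [27 74; 74 608]
K = P̄·Hᵀ·S⁻¹ = [887/5470 2753/10940; 1721/2735 -221/5470; 1011/2735 -258/2735]
x' = x̄ + K·y = [30087/5470, 12131/2735, 18176/2735]
P' = (I − K·H)·P̄ = [402033/10940 121399/5470 120512/2735; 121399/5470 38507/2735 73572/2735; 120512/2735 73572/2735 145122/2735]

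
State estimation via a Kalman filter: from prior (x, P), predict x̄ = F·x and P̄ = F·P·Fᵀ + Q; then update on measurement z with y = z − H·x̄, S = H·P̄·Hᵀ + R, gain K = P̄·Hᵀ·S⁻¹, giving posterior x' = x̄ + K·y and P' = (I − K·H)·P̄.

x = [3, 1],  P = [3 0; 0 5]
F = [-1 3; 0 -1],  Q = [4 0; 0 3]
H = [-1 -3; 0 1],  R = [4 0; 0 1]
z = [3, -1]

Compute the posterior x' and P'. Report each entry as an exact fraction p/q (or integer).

x' = [0, -1]
P' = [299/29 -211/87; -211/87 223/261]

x̄ = F·x = [0, -1]
P̄ = F·P·Fᵀ + Q = [52 -15; -15 8]
y = z − H·x̄ = [0, 0]
S = H·P̄·Hᵀ + R = [38 -9; -9 9]
K = P̄·Hᵀ·S⁻¹ = [-22/29 -211/87; -1/29 223/261]
x' = x̄ + K·y = [0, -1]
P' = (I − K·H)·P̄ = [299/29 -211/87; -211/87 223/261]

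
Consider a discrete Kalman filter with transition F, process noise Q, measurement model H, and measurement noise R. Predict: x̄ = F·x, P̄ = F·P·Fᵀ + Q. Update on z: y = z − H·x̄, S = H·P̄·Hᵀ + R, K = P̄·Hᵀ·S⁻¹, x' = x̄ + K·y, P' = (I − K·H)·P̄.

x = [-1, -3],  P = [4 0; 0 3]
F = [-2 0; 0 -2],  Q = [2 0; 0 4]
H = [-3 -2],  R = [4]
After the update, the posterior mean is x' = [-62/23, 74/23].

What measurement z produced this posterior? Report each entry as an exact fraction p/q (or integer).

z = [2]

x̄ = F·x = [2, 6]
P̄ = F·P·Fᵀ + Q = [18 0; 0 16]
S = H·P̄·Hᵀ + R = [230]
K = P̄·Hᵀ·S⁻¹ = [-27/115; -16/115]
x' − x̄ = [-108/23, -64/23] = K·y
y = (KᵀK)⁻¹·Kᵀ·(x' − x̄) = [20]
z = y + H·x̄ = [20] + [-18] = [2]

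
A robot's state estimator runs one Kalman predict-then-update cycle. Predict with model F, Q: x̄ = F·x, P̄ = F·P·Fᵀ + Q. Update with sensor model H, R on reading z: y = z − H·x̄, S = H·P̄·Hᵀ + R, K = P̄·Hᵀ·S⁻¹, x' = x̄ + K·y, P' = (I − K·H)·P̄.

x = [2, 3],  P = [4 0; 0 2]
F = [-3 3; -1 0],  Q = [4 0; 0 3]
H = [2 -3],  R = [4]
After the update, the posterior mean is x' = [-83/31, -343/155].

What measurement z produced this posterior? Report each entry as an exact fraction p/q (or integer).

x̄ = F·x = [3, -2]
P̄ = F·P·Fᵀ + Q = [58 12; 12 7]
S = H·P̄·Hᵀ + R = [155]
K = P̄·Hᵀ·S⁻¹ = [16/31; 3/155]
x' − x̄ = [-176/31, -33/155] = K·y
y = (KᵀK)⁻¹·Kᵀ·(x' − x̄) = [-11]
z = y + H·x̄ = [-11] + [12] = [1]

z = [1]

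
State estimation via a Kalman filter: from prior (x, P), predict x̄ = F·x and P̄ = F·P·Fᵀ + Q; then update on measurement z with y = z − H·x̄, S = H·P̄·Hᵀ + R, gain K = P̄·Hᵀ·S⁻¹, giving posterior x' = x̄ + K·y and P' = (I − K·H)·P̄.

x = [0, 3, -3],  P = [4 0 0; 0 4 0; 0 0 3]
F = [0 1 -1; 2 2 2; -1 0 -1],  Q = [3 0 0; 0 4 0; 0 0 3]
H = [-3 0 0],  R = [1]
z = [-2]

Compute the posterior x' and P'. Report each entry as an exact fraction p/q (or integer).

x' = [66/91, -96/91, 129/91]
P' = [10/91 2/91 3/91; 2/91 4332/91 -1328/91; 3/91 -1328/91 829/91]

x̄ = F·x = [6, 0, 3]
P̄ = F·P·Fᵀ + Q = [10 2 3; 2 48 -14; 3 -14 10]
y = z − H·x̄ = [16]
S = H·P̄·Hᵀ + R = [91]
K = P̄·Hᵀ·S⁻¹ = [-30/91; -6/91; -9/91]
x' = x̄ + K·y = [66/91, -96/91, 129/91]
P' = (I − K·H)·P̄ = [10/91 2/91 3/91; 2/91 4332/91 -1328/91; 3/91 -1328/91 829/91]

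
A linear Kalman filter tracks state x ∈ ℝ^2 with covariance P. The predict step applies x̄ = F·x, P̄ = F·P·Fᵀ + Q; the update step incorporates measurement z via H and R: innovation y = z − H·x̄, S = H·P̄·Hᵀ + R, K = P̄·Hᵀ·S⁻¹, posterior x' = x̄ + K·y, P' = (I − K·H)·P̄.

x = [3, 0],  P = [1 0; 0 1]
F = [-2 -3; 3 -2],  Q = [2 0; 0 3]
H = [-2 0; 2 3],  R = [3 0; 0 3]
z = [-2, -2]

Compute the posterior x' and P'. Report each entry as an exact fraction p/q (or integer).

x' = [396/1049, -751/1049]
P' = [735/1049 -480/1049; -480/1049 656/1049]

x̄ = F·x = [-6, 9]
P̄ = F·P·Fᵀ + Q = [15 0; 0 16]
y = z − H·x̄ = [-14, -17]
S = H·P̄·Hᵀ + R = [63 -60; -60 207]
K = P̄·Hᵀ·S⁻¹ = [-490/1049 10/1049; 320/1049 336/1049]
x' = x̄ + K·y = [396/1049, -751/1049]
P' = (I − K·H)·P̄ = [735/1049 -480/1049; -480/1049 656/1049]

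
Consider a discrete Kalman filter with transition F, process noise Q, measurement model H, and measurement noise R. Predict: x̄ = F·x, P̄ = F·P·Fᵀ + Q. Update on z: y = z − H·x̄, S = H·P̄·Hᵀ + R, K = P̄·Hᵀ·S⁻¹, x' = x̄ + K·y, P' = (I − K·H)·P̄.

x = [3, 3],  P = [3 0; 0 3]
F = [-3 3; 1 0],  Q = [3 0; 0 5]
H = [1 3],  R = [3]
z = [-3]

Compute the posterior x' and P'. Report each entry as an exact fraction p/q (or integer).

x' = [-60/13, 9/13]
P' = [591/13 -192/13; -192/13 133/26]

x̄ = F·x = [0, 3]
P̄ = F·P·Fᵀ + Q = [57 -9; -9 8]
y = z − H·x̄ = [-12]
S = H·P̄·Hᵀ + R = [78]
K = P̄·Hᵀ·S⁻¹ = [5/13; 5/26]
x' = x̄ + K·y = [-60/13, 9/13]
P' = (I − K·H)·P̄ = [591/13 -192/13; -192/13 133/26]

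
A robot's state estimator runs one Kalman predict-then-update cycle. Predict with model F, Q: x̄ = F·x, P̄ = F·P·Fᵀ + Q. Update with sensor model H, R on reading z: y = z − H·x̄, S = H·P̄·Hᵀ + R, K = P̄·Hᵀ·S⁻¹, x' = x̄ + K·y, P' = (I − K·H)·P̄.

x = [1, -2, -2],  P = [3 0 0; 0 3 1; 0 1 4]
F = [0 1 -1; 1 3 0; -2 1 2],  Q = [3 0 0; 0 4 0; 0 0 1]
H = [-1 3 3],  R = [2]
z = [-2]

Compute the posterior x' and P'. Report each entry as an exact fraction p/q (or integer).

x̄ = F·x = [0, -5, -8]
P̄ = F·P·Fᵀ + Q = [8 6 -4; 6 34 9; -4 9 36]
y = z − H·x̄ = [37]
S = H·P̄·Hᵀ + R = [790]
K = P̄·Hᵀ·S⁻¹ = [-1/395; 123/790; 139/790]
x' = x̄ + K·y = [-37/395, 601/790, -1177/790]
P' = (I − K·H)·P̄ = [3158/395 2493/395 -1441/395; 2493/395 11731/790 -9987/790; -1441/395 -9987/790 9119/790]

x' = [-37/395, 601/790, -1177/790]
P' = [3158/395 2493/395 -1441/395; 2493/395 11731/790 -9987/790; -1441/395 -9987/790 9119/790]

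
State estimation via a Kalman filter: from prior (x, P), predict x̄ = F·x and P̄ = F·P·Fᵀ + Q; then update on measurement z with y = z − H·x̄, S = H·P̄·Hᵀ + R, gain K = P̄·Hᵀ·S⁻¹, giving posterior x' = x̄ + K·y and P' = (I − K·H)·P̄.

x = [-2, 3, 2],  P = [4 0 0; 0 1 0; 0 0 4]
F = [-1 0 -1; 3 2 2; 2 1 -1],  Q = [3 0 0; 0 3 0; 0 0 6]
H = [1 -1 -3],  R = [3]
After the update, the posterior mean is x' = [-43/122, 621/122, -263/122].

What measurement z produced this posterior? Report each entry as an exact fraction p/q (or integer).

z = [1]

x̄ = F·x = [0, 4, -3]
P̄ = F·P·Fᵀ + Q = [11 -20 -4; -20 59 18; -4 18 27]
S = H·P̄·Hᵀ + R = [488]
K = P̄·Hᵀ·S⁻¹ = [43/488; -133/488; -103/488]
x' − x̄ = [-43/122, 133/122, 103/122] = K·y
y = (KᵀK)⁻¹·Kᵀ·(x' − x̄) = [-4]
z = y + H·x̄ = [-4] + [5] = [1]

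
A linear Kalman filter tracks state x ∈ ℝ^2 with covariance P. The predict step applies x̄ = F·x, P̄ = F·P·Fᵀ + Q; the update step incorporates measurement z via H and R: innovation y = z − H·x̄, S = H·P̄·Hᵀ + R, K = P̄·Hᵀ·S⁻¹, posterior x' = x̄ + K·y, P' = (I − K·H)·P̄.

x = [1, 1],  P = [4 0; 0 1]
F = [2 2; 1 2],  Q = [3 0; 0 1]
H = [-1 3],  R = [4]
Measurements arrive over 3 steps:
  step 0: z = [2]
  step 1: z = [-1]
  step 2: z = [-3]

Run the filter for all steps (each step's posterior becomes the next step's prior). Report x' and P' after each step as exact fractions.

step 0: x̄ = F·x = [4, 3]
step 0: P̄ = F·P·Fᵀ + Q = [23 12; 12 9]
step 0: y = z − H·x̄ = [-3]
step 0: S = H·P̄·Hᵀ + R = [36]
step 0: K = P̄·Hᵀ·S⁻¹ = [13/36; 5/12]
step 0: x' = x̄ + K·y = [35/12, 7/4]
step 0: P' = (I − K·H)·P̄ = [659/36 79/12; 79/12 11/4]
step 1: x̄ = F·x = [28/3, 77/12]
step 1: P̄ = F·P·Fᵀ + Q = [1259/9 784/9; 784/9 2039/36]
step 1: y = z − H·x̄ = [-131/12]
step 1: S = H·P̄·Hᵀ + R = [4715/36]
step 1: K = P̄·Hᵀ·S⁻¹ = [4372/4715; 2981/4715]
step 1: x' = x̄ + K·y = [-3721/4715, -2288/4715]
step 1: P' = (I − K·H)·P̄ = [128621/4715 48703/4715; 48703/4715 20209/4715]
step 2: x̄ = F·x = [-12018/4715, -8297/4715]
step 2: P̄ = F·P·Fᵀ + Q = [999089/4715 630296/4715; 630296/4715 408984/4715]
step 2: y = z − H·x̄ = [-1272/4715]
step 2: S = H·P̄·Hᵀ + R = [917029/4715]
step 2: K = P̄·Hᵀ·S⁻¹ = [891799/917029; 596656/917029]
step 2: x' = x̄ + K·y = [-2577990/917029, -1774663/917029]
step 2: P' = (I − K·H)·P̄ = [25639052/917029 9735416/917029; 9735416/917029 4040680/917029]

step 0: x' = [35/12, 7/4], P' = [659/36 79/12; 79/12 11/4]
step 1: x' = [-3721/4715, -2288/4715], P' = [128621/4715 48703/4715; 48703/4715 20209/4715]
step 2: x' = [-2577990/917029, -1774663/917029], P' = [25639052/917029 9735416/917029; 9735416/917029 4040680/917029]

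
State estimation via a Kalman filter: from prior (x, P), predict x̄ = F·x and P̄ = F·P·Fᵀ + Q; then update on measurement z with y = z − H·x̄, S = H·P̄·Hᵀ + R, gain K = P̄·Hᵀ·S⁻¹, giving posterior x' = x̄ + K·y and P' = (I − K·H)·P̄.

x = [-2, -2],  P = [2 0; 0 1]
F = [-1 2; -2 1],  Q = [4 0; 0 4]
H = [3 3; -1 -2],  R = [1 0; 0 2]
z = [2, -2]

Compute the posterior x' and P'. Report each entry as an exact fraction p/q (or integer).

x' = [-452/391, 698/391]
P' = [522/391 -467/391; -467/391 453/391]

x̄ = F·x = [-2, 2]
P̄ = F·P·Fᵀ + Q = [10 6; 6 13]
y = z − H·x̄ = [2, 0]
S = H·P̄·Hᵀ + R = [316 -162; -162 88]
K = P̄·Hᵀ·S⁻¹ = [165/391 206/391; -42/391 -439/782]
x' = x̄ + K·y = [-452/391, 698/391]
P' = (I − K·H)·P̄ = [522/391 -467/391; -467/391 453/391]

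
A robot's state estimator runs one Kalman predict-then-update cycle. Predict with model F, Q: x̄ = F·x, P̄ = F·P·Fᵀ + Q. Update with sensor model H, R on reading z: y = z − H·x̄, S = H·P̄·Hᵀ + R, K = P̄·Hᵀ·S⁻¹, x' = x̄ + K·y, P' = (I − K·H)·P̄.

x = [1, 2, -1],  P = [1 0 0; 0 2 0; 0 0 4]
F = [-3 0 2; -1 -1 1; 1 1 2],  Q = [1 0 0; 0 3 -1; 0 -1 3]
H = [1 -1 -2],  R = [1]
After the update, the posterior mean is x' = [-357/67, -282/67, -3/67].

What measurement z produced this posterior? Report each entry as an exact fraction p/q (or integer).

x̄ = F·x = [-5, -4, 1]
P̄ = F·P·Fᵀ + Q = [26 11 13; 11 10 4; 13 4 22]
S = H·P̄·Hᵀ + R = [67]
K = P̄·Hᵀ·S⁻¹ = [-11/67; -7/67; -35/67]
x' − x̄ = [-22/67, -14/67, -70/67] = K·y
y = (KᵀK)⁻¹·Kᵀ·(x' − x̄) = [2]
z = y + H·x̄ = [2] + [-3] = [-1]

z = [-1]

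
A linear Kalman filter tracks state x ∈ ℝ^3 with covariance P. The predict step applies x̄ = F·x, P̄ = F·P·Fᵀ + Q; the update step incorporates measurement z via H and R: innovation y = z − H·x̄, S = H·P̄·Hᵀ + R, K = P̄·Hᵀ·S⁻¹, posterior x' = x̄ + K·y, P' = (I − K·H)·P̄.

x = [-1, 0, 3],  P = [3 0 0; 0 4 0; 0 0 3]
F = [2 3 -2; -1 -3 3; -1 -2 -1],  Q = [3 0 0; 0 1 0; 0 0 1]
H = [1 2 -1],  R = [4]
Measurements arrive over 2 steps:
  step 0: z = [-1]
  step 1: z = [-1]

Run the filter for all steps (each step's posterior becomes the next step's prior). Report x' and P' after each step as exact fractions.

step 0: x' = [-257/94, 50/47, -23/94], P' = [4833/94 -1896/47 -2619/94; -1896/47 1581/47 1154/47; -2619/94 1154/47 2041/94]
step 1: x' = [-9156/3077, 847/3077, -4133/3077], P' = [233290/9231 -57343/9231 43172/3077; -57343/9231 70291/9231 23257/3077; 43172/3077 23257/3077 96402/3077]

step 0: x̄ = F·x = [-8, 10, -2]
step 0: P̄ = F·P·Fᵀ + Q = [63 -60 -24; -60 67 18; -24 18 23]
step 0: y = z − H·x̄ = [-15]
step 0: S = H·P̄·Hᵀ + R = [94]
step 0: K = P̄·Hᵀ·S⁻¹ = [-33/94; 28/47; -11/94]
step 0: x' = x̄ + K·y = [-257/94, 50/47, -23/94]
step 0: P' = (I − K·H)·P̄ = [4833/94 -1896/47 -2619/94; -1896/47 1581/47 1154/47; -2619/94 1154/47 2041/94]
step 1: x̄ = F·x = [-84/47, -56/47, 40/47]
step 1: P̄ = F·P·Fᵀ + Q = [1994/47 -1287/47 2148/47; -1287/47 1586/47 -1482/47; 2148/47 -1482/47 4221/47]
step 1: y = z − H·x̄ = [189/47]
step 1: S = H·P̄·Hᵀ + R = [9231/47]
step 1: K = P̄·Hᵀ·S⁻¹ = [-2728/9231; 3367/9231; -1679/3077]
step 1: x' = x̄ + K·y = [-9156/3077, 847/3077, -4133/3077]
step 1: P' = (I − K·H)·P̄ = [233290/9231 -57343/9231 43172/3077; -57343/9231 70291/9231 23257/3077; 43172/3077 23257/3077 96402/3077]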